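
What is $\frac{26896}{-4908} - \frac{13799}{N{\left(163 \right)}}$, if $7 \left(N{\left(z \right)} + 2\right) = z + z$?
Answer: $- \frac{40205833}{127608} \approx -315.07$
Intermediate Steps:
$N{\left(z \right)} = -2 + \frac{2 z}{7}$ ($N{\left(z \right)} = -2 + \frac{z + z}{7} = -2 + \frac{2 z}{7}$)
$\frac{26896}{-4908} - \frac{13799}{N{\left(163 \right)}} = \frac{26896}{-4908} - \frac{13799}{-2 + \frac{2}{7} \cdot 163} = 26896 \left(- \frac{1}{4908}\right) - \frac{13799}{-2 + \frac{326}{7}} = - \frac{6724}{1227} - \frac{13799}{\frac{312}{7}} = - \frac{6724}{1227} - \frac{96593}{312} = - \frac{40205833}{127608}$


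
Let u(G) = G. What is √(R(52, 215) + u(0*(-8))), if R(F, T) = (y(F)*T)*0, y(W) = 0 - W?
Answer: 0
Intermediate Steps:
y(W) = -W
R(F, T) = 0 (R(F, T) = ((-F)*T)*0 = -F*T*0 = 0)
√(R(52, 215) + u(0*(-8))) = √(0 + 0*(-8)) = √(0 + 0) = √0 = 0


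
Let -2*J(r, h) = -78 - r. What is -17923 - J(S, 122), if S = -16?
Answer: -17954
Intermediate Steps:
J(r, h) = 39 + r/2 (J(r, h) = -(-78 - r)/2 = 39 + r/2)
-17923 - J(S, 122) = -17923 - (39 + (½)*(-16)) = -17923 - (39 - 8) = -17923 - 1*31 = -17923 - 31 = -17954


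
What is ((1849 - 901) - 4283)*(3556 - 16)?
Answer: -11805900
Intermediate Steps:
((1849 - 901) - 4283)*(3556 - 16) = (948 - 4283)*3540 = -3335*3540 = -11805900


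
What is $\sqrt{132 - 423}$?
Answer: $i \sqrt{291} \approx 17.059 i$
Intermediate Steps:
$\sqrt{132 - 423} = \sqrt{-291} = i \sqrt{291}$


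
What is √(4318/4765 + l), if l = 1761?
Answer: √40004476495/4765 ≈ 41.975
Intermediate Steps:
√(4318/4765 + l) = √(4318/4765 + 1761) = √(8395483/4765) = √40004476495/4765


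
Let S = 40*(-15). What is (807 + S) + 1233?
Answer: 1440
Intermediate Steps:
S = -600
(807 + S) + 1233 = (807 - 600) + 1233 = 207 + 1233 = 1440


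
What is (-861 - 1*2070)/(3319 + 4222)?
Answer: -2931/7541 ≈ -0.38868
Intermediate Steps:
(-861 - 1*2070)/(3319 + 4222) = (-861 - 2070)/7541 = -2931*1/7541 = -2931/7541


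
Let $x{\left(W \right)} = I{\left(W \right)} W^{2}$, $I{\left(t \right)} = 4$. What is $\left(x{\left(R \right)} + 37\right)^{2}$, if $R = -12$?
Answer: $375769$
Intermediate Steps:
$x{\left(W \right)} = 4 W^{2}$
$\left(x{\left(R \right)} + 37\right)^{2} = \left(4 \left(-12\right)^{2} + 37\right)^{2} = \left(4 \cdot 144 + 37\right)^{2} = \left(576 + 37\right)^{2} = 613^{2} = 375769$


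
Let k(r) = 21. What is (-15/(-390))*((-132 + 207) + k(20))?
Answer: 48/13 ≈ 3.6923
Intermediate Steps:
(-15/(-390))*((-132 + 207) + k(20)) = (-15/(-390))*((-132 + 207) + 21) = (-15*(-1/390))*(75 + 21) = (1/26)*96 = 48/13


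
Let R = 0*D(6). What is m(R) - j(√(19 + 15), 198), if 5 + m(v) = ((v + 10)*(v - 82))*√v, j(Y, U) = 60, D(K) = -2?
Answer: -65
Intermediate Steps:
R = 0 (R = 0*(-2) = 0)
m(v) = -5 + √v*(-82 + v)*(10 + v) (m(v) = -5 + ((v + 10)*(v - 82))*√v = -5 + ((10 + v)*(-82 + v))*√v = -5 + ((-82 + v)*(10 + v))*√v = -5 + √v*(-82 + v)*(10 + v))
m(R) - j(√(19 + 15), 198) = (-5 + 0^(5/2) - 820*√0 - 72*0^(3/2)) - 1*60 = (-5 + 0 - 820*0 - 72*0) - 60 = (-5 + 0 + 0 + 0) - 60 = -5 - 60 = -65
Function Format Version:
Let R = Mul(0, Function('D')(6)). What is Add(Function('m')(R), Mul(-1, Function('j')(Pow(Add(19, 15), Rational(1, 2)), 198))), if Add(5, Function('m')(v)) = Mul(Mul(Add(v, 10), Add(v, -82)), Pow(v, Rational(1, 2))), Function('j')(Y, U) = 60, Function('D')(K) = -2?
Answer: -65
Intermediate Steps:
R = 0 (R = Mul(0, -2) = 0)
Function('m')(v) = Add(-5, Mul(Pow(v, Rational(1, 2)), Add(-82, v), Add(10, v))) (Function('m')(v) = Add(-5, Mul(Mul(Add(v, 10), Add(v, -82)), Pow(v, Rational(1, 2)))) = Add(-5, Mul(Mul(Add(10, v), Add(-82, v)), Pow(v, Rational(1, 2)))) = Add(-5, Mul(Mul(Add(-82, v), Add(10, v)), Pow(v, Rational(1, 2)))) = Add(-5, Mul(Pow(v, Rational(1, 2)), Add(-82, v), Add(10, v))))
Add(Function('m')(R), Mul(-1, Function('j')(Pow(Add(19, 15), Rational(1, 2)), 198))) = Add(Add(-5, Pow(0, Rational(5, 2)), Mul(-820, Pow(0, Rational(1, 2))), Mul(-72, Pow(0, Rational(3, 2)))), Mul(-1, 60)) = Add(Add(-5, 0, Mul(-820, 0), Mul(-72, 0)), -60) = Add(Add(-5, 0, 0, 0), -60) = Add(-5, -60) = -65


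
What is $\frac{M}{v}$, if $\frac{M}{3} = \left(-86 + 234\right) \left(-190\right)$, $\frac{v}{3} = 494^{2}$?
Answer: $- \frac{370}{3211} \approx -0.11523$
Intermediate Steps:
$v = 732108$ ($v = 3 \cdot 494^{2} = 3 \cdot 244036 = 732108$)
$M = -84360$ ($M = 3 \left(-86 + 234\right) \left(-190\right) = 3 \cdot 148 \left(-190\right) = 3 \left(-28120\right) = -84360$)
$\frac{M}{v} = - \frac{84360}{732108} = \left(-84360\right) \frac{1}{732108} = - \frac{370}{3211}$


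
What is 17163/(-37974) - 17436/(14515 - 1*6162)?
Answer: -268492401/105732274 ≈ -2.5394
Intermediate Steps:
17163/(-37974) - 17436/(14515 - 1*6162) = 17163*(-1/37974) - 17436/(14515 - 6162) = -5721/12658 - 17436/8353 = -268492401/105732274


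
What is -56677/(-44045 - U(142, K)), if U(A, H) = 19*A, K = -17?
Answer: 56677/46743 ≈ 1.2125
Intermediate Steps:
-56677/(-44045 - U(142, K)) = -56677/(-44045 - 19*142) = -56677/(-44045 - 1*2698) = -56677/(-44045 - 2698) = -56677/(-46743) = -56677*(-1/46743) = 56677/46743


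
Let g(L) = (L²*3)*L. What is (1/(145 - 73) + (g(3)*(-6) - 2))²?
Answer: 1234468225/5184 ≈ 2.3813e+5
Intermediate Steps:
g(L) = 3*L³ (g(L) = (3*L²)*L = 3*L³)
(1/(145 - 73) + (g(3)*(-6) - 2))² = (1/(145 - 73) + ((3*3³)*(-6) - 2))² = (1/72 + ((3*27)*(-6) - 2))² = (1/72 + (81*(-6) - 2))² = (1/72 + (-486 - 2))² = (1/72 - 488)² = (-35135/72)² = 1234468225/5184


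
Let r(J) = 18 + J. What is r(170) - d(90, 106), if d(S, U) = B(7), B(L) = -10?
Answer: 198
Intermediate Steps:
d(S, U) = -10
r(170) - d(90, 106) = (18 + 170) - 1*(-10) = 188 + 10 = 198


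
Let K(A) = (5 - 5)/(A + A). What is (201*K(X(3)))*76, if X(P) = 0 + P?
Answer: 0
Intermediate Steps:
X(P) = P
K(A) = 0 (K(A) = 0/((2*A)) = 0*(1/(2*A)) = 0)
(201*K(X(3)))*76 = (201*0)*76 = 0*76 = 0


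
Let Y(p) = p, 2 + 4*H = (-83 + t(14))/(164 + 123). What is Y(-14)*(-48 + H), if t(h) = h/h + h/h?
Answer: 55759/82 ≈ 679.99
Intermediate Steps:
t(h) = 2 (t(h) = 1 + 1 = 2)
H = -655/1148 (H = -1/2 + ((-83 + 2)/(164 + 123))/4 = -1/2 + (-81/287)/4 = -1/2 + (-81*1/287)/4 = -1/2 + (1/4)*(-81/287) = -1/2 - 81/1148 = -655/1148 ≈ -0.57056)
Y(-14)*(-48 + H) = -14*(-48 - 655/1148) = -14*(-55759/1148) = 55759/82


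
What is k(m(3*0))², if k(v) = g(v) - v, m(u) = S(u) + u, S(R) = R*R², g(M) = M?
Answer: 0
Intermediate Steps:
S(R) = R³
m(u) = u + u³ (m(u) = u³ + u = u + u³)
k(v) = 0 (k(v) = v - v = 0)
k(m(3*0))² = 0² = 0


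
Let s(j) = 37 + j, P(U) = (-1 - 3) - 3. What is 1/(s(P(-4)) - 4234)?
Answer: -1/4204 ≈ -0.00023787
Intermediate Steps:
P(U) = -7 (P(U) = -4 - 3 = -7)
1/(s(P(-4)) - 4234) = 1/((37 - 7) - 4234) = 1/(30 - 4234) = 1/(-4204) = -1/4204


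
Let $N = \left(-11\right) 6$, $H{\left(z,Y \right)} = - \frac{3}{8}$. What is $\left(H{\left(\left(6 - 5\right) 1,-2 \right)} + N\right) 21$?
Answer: $- \frac{11151}{8} \approx -1393.9$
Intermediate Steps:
$H{\left(z,Y \right)} = - \frac{3}{8}$ ($H{\left(z,Y \right)} = \left(-3\right) \frac{1}{8} = - \frac{3}{8}$)
$N = -66$
$\left(H{\left(\left(6 - 5\right) 1,-2 \right)} + N\right) 21 = \left(- \frac{3}{8} - 66\right) 21 = \left(- \frac{531}{8}\right) 21 = - \frac{11151}{8}$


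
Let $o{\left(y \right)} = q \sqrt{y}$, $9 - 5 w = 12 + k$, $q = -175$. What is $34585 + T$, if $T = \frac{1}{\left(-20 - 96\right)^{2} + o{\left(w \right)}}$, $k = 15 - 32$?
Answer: $\frac{3129565288133}{90489093} + \frac{35 \sqrt{70}}{180978186} \approx 34585.0$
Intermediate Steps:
$k = -17$ ($k = 15 - 32 = -17$)
$w = \frac{14}{5}$ ($w = \frac{9}{5} - \frac{12 - 17}{5} = \frac{9}{5} - -1 = \frac{9}{5} + 1 = \frac{14}{5} \approx 2.8$)
$o{\left(y \right)} = - 175 \sqrt{y}$
$T = \frac{1}{13456 - 35 \sqrt{70}}$ ($T = \frac{1}{\left(-20 - 96\right)^{2} - 175 \sqrt{\frac{14}{5}}} = \frac{1}{\left(-116\right)^{2} - 175 \frac{\sqrt{70}}{5}} = \frac{1}{13456 - 35 \sqrt{70}} \approx 7.5969 \cdot 10^{-5}$)
$34585 + T = 34585 + \left(\frac{6728}{90489093} + \frac{35 \sqrt{70}}{180978186}\right) = \frac{3129565288133}{90489093} + \frac{35 \sqrt{70}}{180978186}$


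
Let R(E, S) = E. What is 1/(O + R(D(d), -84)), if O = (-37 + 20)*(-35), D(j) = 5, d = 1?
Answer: 1/600 ≈ 0.0016667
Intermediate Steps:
O = 595 (O = -17*(-35) = 595)
1/(O + R(D(d), -84)) = 1/(595 + 5) = 1/600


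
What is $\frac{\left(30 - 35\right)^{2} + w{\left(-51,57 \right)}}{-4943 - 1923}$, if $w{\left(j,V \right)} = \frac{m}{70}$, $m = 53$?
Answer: $- \frac{1803}{480620} \approx -0.0037514$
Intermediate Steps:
$w{\left(j,V \right)} = \frac{53}{70}$
$\frac{\left(30 - 35\right)^{2} + w{\left(-51,57 \right)}}{-4943 - 1923} = \frac{\left(30 - 35\right)^{2} + \frac{53}{70}}{-4943 - 1923} = \frac{\left(-5\right)^{2} + \frac{53}{70}}{-6866} = \left(25 + \frac{53}{70}\right) \left(- \frac{1}{6866}\right) = \frac{1803}{70} \left(- \frac{1}{6866}\right) = - \frac{1803}{480620}$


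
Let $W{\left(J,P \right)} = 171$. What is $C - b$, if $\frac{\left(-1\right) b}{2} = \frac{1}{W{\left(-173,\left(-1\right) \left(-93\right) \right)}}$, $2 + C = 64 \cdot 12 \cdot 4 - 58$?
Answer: $\frac{515054}{171} \approx 3012.0$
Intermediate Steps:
$C = 3012$ ($C = -2 - \left(58 - 64 \cdot 12 \cdot 4\right) = -2 + \left(64 \cdot 48 - 58\right) = -2 + \left(3072 - 58\right) = -2 + 3014 = 3012$)
$b = - \frac{2}{171} \approx -0.011696$
$C - b = 3012 - - \frac{2}{171} = 3012 + \frac{2}{171} = \frac{515054}{171}$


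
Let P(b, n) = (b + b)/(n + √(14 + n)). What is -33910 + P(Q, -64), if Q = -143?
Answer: -70286278/2073 + 715*I*√2/2073 ≈ -33906.0 + 0.48778*I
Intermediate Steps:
P(b, n) = 2*b/(n + √(14 + n)) (P(b, n) = (2*b)/(n + √(14 + n)) = 2*b/(n + √(14 + n)))
-33910 + P(Q, -64) = -33910 + 2*(-143)/(-64 + √(14 - 64)) = -33910 + 2*(-143)/(-64 + √(-50)) = -33910 + 2*(-143)/(-64 + 5*I*√2) = -33910 - 286/(-64 + 5*I*√2)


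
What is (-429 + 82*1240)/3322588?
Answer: 101251/3322588 ≈ 0.030474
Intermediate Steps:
(-429 + 82*1240)/3322588 = (-429 + 101680)*(1/3322588) = 101251*(1/3322588) = 101251/3322588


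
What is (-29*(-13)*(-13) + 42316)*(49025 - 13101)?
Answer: 1344096460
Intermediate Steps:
(-29*(-13)*(-13) + 42316)*(49025 - 13101) = (377*(-13) + 42316)*35924 = (-4901 + 42316)*35924 = 37415*35924 = 1344096460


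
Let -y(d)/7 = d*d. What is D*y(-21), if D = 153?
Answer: -472311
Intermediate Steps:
y(d) = -7*d² (y(d) = -7*d*d = -7*d²)
D*y(-21) = 153*(-7*(-21)²) = 153*(-7*441) = 153*(-3087) = -472311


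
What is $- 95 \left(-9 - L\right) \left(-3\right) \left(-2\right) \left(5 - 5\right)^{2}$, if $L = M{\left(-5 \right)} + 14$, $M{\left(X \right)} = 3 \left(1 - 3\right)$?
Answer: $0$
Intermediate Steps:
$M{\left(X \right)} = -6$ ($M{\left(X \right)} = 3 \left(-2\right) = -6$)
$L = 8$ ($L = -6 + 14 = 8$)
$- 95 \left(-9 - L\right) \left(-3\right) \left(-2\right) \left(5 - 5\right)^{2} = - 95 \left(-9 - 8\right) \left(-3\right) \left(-2\right) \left(5 - 5\right)^{2} = - 95 \left(-9 - 8\right) 6 \cdot 0^{2} = \left(-95\right) \left(-17\right) 6 \cdot 0 = 1615 \cdot 0 = 0$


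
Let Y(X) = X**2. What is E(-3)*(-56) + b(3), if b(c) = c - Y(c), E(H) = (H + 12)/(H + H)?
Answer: 78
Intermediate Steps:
E(H) = (12 + H)/(2*H) (E(H) = (12 + H)/((2*H)) = (12 + H)*(1/(2*H)) = (12 + H)/(2*H))
b(c) = c - c**2
E(-3)*(-56) + b(3) = ((1/2)*(12 - 3)/(-3))*(-56) + 3*(1 - 1*3) = ((1/2)*(-1/3)*9)*(-56) + 3*(1 - 3) = -3/2*(-56) + 3*(-2) = 84 - 6 = 78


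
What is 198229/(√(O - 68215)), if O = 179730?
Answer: 198229*√111515/111515 ≈ 593.61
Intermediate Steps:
198229/(√(O - 68215)) = 198229/(√(179730 - 68215)) = 198229/(√111515) = 198229*(√111515/111515) = 198229*√111515/111515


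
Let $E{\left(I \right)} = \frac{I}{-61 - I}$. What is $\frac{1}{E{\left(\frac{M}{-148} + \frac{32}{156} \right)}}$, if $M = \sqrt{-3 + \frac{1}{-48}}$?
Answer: $- \frac{6692534059}{22503211} - \frac{18308784 i \sqrt{435}}{22503211} \approx -297.4 - 16.969 i$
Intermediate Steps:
$M = \frac{i \sqrt{435}}{12}$ ($M = \sqrt{-3 - \frac{1}{48}} = \sqrt{- \frac{145}{48}} = \frac{i \sqrt{435}}{12} \approx 1.7381 i$)
$\frac{1}{E{\left(\frac{M}{-148} + \frac{32}{156} \right)}} = \frac{1}{\left(-1\right) \left(\frac{\frac{1}{12} i \sqrt{435}}{-148} + \frac{32}{156}\right) \frac{1}{61 + \left(\frac{\frac{1}{12} i \sqrt{435}}{-148} + \frac{32}{156}\right)}} = \frac{1}{\left(-1\right) \left(\frac{i \sqrt{435}}{12} \left(- \frac{1}{148}\right) + 32 \cdot \frac{1}{156}\right) \frac{1}{61 + \left(\frac{i \sqrt{435}}{12} \left(- \frac{1}{148}\right) + 32 \cdot \frac{1}{156}\right)}} = \frac{1}{\left(-1\right) \left(- \frac{i \sqrt{435}}{1776} + \frac{8}{39}\right) \frac{1}{61 + \left(- \frac{i \sqrt{435}}{1776} + \frac{8}{39}\right)}} = \frac{1}{\left(-1\right) \left(\frac{8}{39} - \frac{i \sqrt{435}}{1776}\right) \frac{1}{61 + \left(\frac{8}{39} - \frac{i \sqrt{435}}{1776}\right)}} = \frac{1}{\left(-1\right) \left(\frac{8}{39} - \frac{i \sqrt{435}}{1776}\right) \frac{1}{\frac{2387}{39} - \frac{i \sqrt{435}}{1776}}} = \frac{1}{\left(-1\right) \frac{1}{\frac{2387}{39} - \frac{i \sqrt{435}}{1776}} \left(\frac{8}{39} - \frac{i \sqrt{435}}{1776}\right)} = - \frac{\frac{2387}{39} - \frac{i \sqrt{435}}{1776}}{\frac{8}{39} - \frac{i \sqrt{435}}{1776}}$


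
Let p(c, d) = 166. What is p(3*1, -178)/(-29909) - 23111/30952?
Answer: -696364931/925743368 ≈ -0.75222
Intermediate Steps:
p(3*1, -178)/(-29909) - 23111/30952 = 166/(-29909) - 23111/30952 = 166*(-1/29909) - 23111*1/30952 = -166/29909 - 23111/30952 = -696364931/925743368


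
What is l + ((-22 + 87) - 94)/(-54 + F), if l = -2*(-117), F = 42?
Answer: 2837/12 ≈ 236.42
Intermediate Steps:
l = 234
l + ((-22 + 87) - 94)/(-54 + F) = 234 + ((-22 + 87) - 94)/(-54 + 42) = 234 + (65 - 94)/(-12) = 234 - 29*(-1/12) = 234 + 29/12 = 2837/12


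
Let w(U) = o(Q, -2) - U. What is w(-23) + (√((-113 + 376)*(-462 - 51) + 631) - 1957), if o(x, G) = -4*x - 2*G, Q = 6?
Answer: -1954 + 4*I*√8393 ≈ -1954.0 + 366.45*I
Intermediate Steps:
w(U) = -20 - U (w(U) = (-4*6 - 2*(-2)) - U = (-24 + 4) - U = -20 - U)
w(-23) + (√((-113 + 376)*(-462 - 51) + 631) - 1957) = (-20 - 1*(-23)) + (√((-113 + 376)*(-462 - 51) + 631) - 1957) = (-20 + 23) + (√(263*(-513) + 631) - 1957) = 3 + (√(-134919 + 631) - 1957) = 3 + (√(-134288) - 1957) = 3 + (4*I*√8393 - 1957) = 3 + (-1957 + 4*I*√8393) = -1954 + 4*I*√8393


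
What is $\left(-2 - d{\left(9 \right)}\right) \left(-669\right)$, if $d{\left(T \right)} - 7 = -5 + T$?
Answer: $8697$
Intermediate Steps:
$d{\left(T \right)} = 2 + T$ ($d{\left(T \right)} = 7 + \left(-5 + T\right) = 2 + T$)
$\left(-2 - d{\left(9 \right)}\right) \left(-669\right) = \left(-2 - \left(2 + 9\right)\right) \left(-669\right) = \left(-2 - 11\right) \left(-669\right) = \left(-13\right) \left(-669\right) = 8697$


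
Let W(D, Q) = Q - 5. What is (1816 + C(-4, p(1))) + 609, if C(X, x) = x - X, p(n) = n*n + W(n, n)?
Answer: 2426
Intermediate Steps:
W(D, Q) = -5 + Q
p(n) = -5 + n + n**2 (p(n) = n*n + (-5 + n) = n**2 + (-5 + n) = -5 + n + n**2)
(1816 + C(-4, p(1))) + 609 = (1816 + ((-5 + 1 + 1**2) - 1*(-4))) + 609 = (1816 + ((-5 + 1 + 1) + 4)) + 609 = (1816 + (-3 + 4)) + 609 = (1816 + 1) + 609 = 1817 + 609 = 2426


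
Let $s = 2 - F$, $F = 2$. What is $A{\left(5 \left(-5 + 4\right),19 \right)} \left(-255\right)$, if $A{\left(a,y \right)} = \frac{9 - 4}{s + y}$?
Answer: $- \frac{1275}{19} \approx -67.105$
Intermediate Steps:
$s = 0$ ($s = 2 - 2 = 0$)
$A{\left(a,y \right)} = \frac{5}{y}$ ($A{\left(a,y \right)} = \frac{9 - 4}{0 + y} = \frac{5}{y}$)
$A{\left(5 \left(-5 + 4\right),19 \right)} \left(-255\right) = \frac{5}{19} \left(-255\right) = - \frac{1275}{19}$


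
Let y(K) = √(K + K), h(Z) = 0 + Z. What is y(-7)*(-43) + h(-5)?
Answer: -5 - 43*I*√14 ≈ -5.0 - 160.89*I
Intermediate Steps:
h(Z) = Z
y(K) = √2*√K (y(K) = √(2*K) = √2*√K)
y(-7)*(-43) + h(-5) = (√2*√(-7))*(-43) - 5 = (√2*(I*√7))*(-43) - 5 = (I*√14)*(-43) - 5 = -43*I*√14 - 5 = -5 - 43*I*√14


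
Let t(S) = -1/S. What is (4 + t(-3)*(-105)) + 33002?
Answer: 32971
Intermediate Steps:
(4 + t(-3)*(-105)) + 33002 = (4 - 1/(-3)*(-105)) + 33002 = (4 - 1*(-⅓)*(-105)) + 33002 = (4 + (⅓)*(-105)) + 33002 = (4 - 35) + 33002 = -31 + 33002 = 32971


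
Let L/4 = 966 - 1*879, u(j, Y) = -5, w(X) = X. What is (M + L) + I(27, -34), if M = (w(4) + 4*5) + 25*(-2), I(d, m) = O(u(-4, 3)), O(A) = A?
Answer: 317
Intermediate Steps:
I(d, m) = -5
L = 348 (L = 4*(966 - 1*879) = 4*(966 - 879) = 4*87 = 348)
M = -26 (M = (4 + 4*5) + 25*(-2) = (4 + 20) - 50 = 24 - 50 = -26)
(M + L) + I(27, -34) = (-26 + 348) - 5 = 322 - 5 = 317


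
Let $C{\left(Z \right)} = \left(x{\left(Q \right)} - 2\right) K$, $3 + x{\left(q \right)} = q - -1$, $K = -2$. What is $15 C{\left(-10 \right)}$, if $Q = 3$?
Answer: $30$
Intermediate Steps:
$x{\left(q \right)} = -2 + q$ ($x{\left(q \right)} = -3 + \left(q - -1\right) = -3 + \left(q + 1\right) = -3 + \left(1 + q\right) = -2 + q$)
$C{\left(Z \right)} = 2$ ($C{\left(Z \right)} = \left(\left(-2 + 3\right) - 2\right) \left(-2\right) = \left(1 - 2\right) \left(-2\right) = \left(-1\right) \left(-2\right) = 2$)
$15 C{\left(-10 \right)} = 15 \cdot 2 = 30$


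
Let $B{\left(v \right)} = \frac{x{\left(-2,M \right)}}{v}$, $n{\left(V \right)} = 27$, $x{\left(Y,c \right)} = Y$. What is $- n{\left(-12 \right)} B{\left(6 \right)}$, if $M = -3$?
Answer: $9$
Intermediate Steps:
$B{\left(v \right)} = - \frac{2}{v}$
$- n{\left(-12 \right)} B{\left(6 \right)} = - 27 \left(- \frac{2}{6}\right) = - 27 \left(\left(-2\right) \frac{1}{6}\right) = - \frac{27 \left(-1\right)}{3} = \left(-1\right) \left(-9\right) = 9$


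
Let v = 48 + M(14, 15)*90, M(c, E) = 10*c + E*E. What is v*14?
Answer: 460572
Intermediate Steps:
M(c, E) = E**2 + 10*c (M(c, E) = 10*c + E**2 = E**2 + 10*c)
v = 32898 (v = 48 + (15**2 + 10*14)*90 = 48 + (225 + 140)*90 = 48 + 365*90 = 48 + 32850 = 32898)
v*14 = 32898*14 = 460572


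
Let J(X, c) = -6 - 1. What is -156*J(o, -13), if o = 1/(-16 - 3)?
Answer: 1092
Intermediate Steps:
o = -1/19 (o = 1/(-19) = -1/19 ≈ -0.052632)
J(X, c) = -7
-156*J(o, -13) = -156*(-7) = 1092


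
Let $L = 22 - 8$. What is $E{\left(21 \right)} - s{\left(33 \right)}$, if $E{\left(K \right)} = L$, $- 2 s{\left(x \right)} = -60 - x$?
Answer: $- \frac{65}{2} \approx -32.5$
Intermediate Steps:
$s{\left(x \right)} = 30 + \frac{x}{2}$ ($s{\left(x \right)} = - \frac{-60 - x}{2} = 30 + \frac{x}{2}$)
$L = 14$
$E{\left(K \right)} = 14$
$E{\left(21 \right)} - s{\left(33 \right)} = 14 - \left(30 + \frac{1}{2} \cdot 33\right) = 14 - \left(30 + \frac{33}{2}\right) = 14 - \frac{93}{2} = - \frac{65}{2}$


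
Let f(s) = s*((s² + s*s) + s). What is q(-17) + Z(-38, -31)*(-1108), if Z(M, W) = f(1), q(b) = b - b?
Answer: -3324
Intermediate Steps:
q(b) = 0
f(s) = s*(s + 2*s²) (f(s) = s*((s² + s²) + s) = s*(2*s² + s) = s*(s + 2*s²))
Z(M, W) = 3 (Z(M, W) = 1²*(1 + 2*1) = 1*(1 + 2) = 1*3 = 3)
q(-17) + Z(-38, -31)*(-1108) = 0 + 3*(-1108) = 0 - 3324 = -3324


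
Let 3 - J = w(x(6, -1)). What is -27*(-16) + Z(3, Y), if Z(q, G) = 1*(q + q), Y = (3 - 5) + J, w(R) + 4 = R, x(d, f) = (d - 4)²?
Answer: 438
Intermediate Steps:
x(d, f) = (-4 + d)²
w(R) = -4 + R
J = 3 (J = 3 - (-4 + (-4 + 6)²) = 3 - (-4 + 2²) = 3 - (-4 + 4) = 3 - 1*0 = 3 + 0 = 3)
Y = 1 (Y = (3 - 5) + 3 = -2 + 3 = 1)
Z(q, G) = 2*q (Z(q, G) = 1*(2*q) = 2*q)
-27*(-16) + Z(3, Y) = -27*(-16) + 2*3 = 432 + 6 = 438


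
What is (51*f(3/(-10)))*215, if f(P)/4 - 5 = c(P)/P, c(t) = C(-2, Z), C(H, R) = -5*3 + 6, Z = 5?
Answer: 1535100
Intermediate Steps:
C(H, R) = -9 (C(H, R) = -15 + 6 = -9)
c(t) = -9
f(P) = 20 - 36/P (f(P) = 20 + 4*(-9/P) = 20 - 36/P)
(51*f(3/(-10)))*215 = (51*(20 - 36/(3/(-10))))*215 = (51*(20 - 36/(3*(-1/10))))*215 = (51*(20 - 36/(-3/10)))*215 = (51*(20 - 36*(-10/3)))*215 = (51*(20 + 120))*215 = (51*140)*215 = 7140*215 = 1535100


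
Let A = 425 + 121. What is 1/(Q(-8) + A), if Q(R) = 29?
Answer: 1/575 ≈ 0.0017391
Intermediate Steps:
A = 546
1/(Q(-8) + A) = 1/(29 + 546) = 1/575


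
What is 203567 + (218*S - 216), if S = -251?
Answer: 148633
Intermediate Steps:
203567 + (218*S - 216) = 203567 + (218*(-251) - 216) = 203567 + (-54718 - 216) = 203567 - 54934 = 148633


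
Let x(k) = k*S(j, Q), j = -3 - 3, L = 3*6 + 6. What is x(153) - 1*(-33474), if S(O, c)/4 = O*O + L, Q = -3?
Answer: 70194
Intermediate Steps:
L = 24 (L = 18 + 6 = 24)
j = -6
S(O, c) = 96 + 4*O**2 (S(O, c) = 4*(O*O + 24) = 4*(O**2 + 24) = 4*(24 + O**2) = 96 + 4*O**2)
x(k) = 240*k (x(k) = k*(96 + 4*(-6)**2) = k*(96 + 4*36) = k*(96 + 144) = k*240 = 240*k)
x(153) - 1*(-33474) = 240*153 - 1*(-33474) = 36720 + 33474 = 70194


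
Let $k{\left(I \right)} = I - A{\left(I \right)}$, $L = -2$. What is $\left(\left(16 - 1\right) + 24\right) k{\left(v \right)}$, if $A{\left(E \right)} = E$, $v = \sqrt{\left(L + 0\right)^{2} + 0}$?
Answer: $0$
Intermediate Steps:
$v = 2$ ($v = \sqrt{\left(-2 + 0\right)^{2} + 0} = \sqrt{\left(-2\right)^{2} + 0} = \sqrt{4 + 0} = \sqrt{4} = 2$)
$k{\left(I \right)} = 0$ ($k{\left(I \right)} = I - I = 0$)
$\left(\left(16 - 1\right) + 24\right) k{\left(v \right)} = \left(\left(16 - 1\right) + 24\right) 0 = \left(15 + 24\right) 0 = 39 \cdot 0 = 0$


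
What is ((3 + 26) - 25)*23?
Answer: 92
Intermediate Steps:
((3 + 26) - 25)*23 = (29 - 25)*23 = 4*23 = 92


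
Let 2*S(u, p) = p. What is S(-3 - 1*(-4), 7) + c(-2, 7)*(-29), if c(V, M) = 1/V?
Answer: 18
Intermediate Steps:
S(u, p) = p/2
S(-3 - 1*(-4), 7) + c(-2, 7)*(-29) = (½)*7 - 29/(-2) = 7/2 - ½*(-29) = 7/2 + 29/2 = 18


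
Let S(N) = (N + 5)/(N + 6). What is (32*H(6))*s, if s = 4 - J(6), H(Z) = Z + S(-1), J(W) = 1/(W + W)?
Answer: 12784/15 ≈ 852.27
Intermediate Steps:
J(W) = 1/(2*W)
S(N) = (5 + N)/(6 + N)
H(Z) = ⅘ + Z (H(Z) = Z + (5 - 1)/(6 - 1) = Z + 4/5 = Z + (⅕)*4 = Z + ⅘ = ⅘ + Z)
s = 47/12 (s = 4 - 1/(2*6) = 4 - 1*1/12 = 4 - 1/12 = 47/12 ≈ 3.9167)
(32*H(6))*s = (32*(⅘ + 6))*(47/12) = (32*(34/5))*(47/12) = (1088/5)*(47/12) = 12784/15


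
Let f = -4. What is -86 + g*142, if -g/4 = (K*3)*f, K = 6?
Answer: 40810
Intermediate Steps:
g = 288 (g = -4*6*3*(-4) = -72*(-4) = -4*(-72) = 288)
-86 + g*142 = -86 + 288*142 = -86 + 40896 = 40810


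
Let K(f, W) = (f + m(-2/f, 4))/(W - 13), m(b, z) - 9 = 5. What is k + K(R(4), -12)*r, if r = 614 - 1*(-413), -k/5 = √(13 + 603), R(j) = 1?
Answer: -3081/5 - 10*√154 ≈ -740.30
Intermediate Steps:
m(b, z) = 14 (m(b, z) = 9 + 5 = 14)
K(f, W) = (14 + f)/(-13 + W) (K(f, W) = (f + 14)/(W - 13) = (14 + f)/(-13 + W))
k = -10*√154 (k = -5*√(13 + 603) = -10*√154 ≈ -124.10)
r = 1027 (r = 614 + 413 = 1027)
k + K(R(4), -12)*r = -10*√154 + ((14 + 1)/(-13 - 12))*1027 = -10*√154 + (15/(-25))*1027 = -10*√154 - 1/25*15*1027 = -10*√154 - ⅗*1027 = -10*√154 - 3081/5 = -3081/5 - 10*√154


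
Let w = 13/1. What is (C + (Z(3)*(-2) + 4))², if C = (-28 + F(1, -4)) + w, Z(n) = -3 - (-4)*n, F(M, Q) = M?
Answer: 784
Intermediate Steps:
Z(n) = -3 + 4*n
w = 13 (w = 13*1 = 13)
C = -14 (C = (-28 + 1) + 13 = -27 + 13 = -14)
(C + (Z(3)*(-2) + 4))² = (-14 + ((-3 + 4*3)*(-2) + 4))² = (-14 + ((-3 + 12)*(-2) + 4))² = (-14 + (9*(-2) + 4))² = (-14 + (-18 + 4))² = (-14 - 14)² = (-28)² = 784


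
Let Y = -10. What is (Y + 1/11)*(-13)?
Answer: 1417/11 ≈ 128.82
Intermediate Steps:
(Y + 1/11)*(-13) = (-10 + 1/11)*(-13) = -109/11*(-13) = 1417/11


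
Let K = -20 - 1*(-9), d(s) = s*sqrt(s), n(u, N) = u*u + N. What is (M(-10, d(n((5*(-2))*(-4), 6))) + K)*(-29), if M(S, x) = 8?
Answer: 87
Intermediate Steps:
n(u, N) = N + u**2 (n(u, N) = u**2 + N = N + u**2)
d(s) = s**(3/2)
K = -11 (K = -20 + 9 = -11)
(M(-10, d(n((5*(-2))*(-4), 6))) + K)*(-29) = (8 - 11)*(-29) = -3*(-29) = 87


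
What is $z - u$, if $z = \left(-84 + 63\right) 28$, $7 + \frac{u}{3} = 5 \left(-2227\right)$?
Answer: $32838$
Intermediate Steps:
$u = -33426$ ($u = -21 + 3 \cdot 5 \left(-2227\right) = -21 + 3 \left(-11135\right) = -21 - 33405 = -33426$)
$z = -588$ ($z = \left(-21\right) 28 = -588$)
$z - u = -588 - -33426 = -588 + 33426 = 32838$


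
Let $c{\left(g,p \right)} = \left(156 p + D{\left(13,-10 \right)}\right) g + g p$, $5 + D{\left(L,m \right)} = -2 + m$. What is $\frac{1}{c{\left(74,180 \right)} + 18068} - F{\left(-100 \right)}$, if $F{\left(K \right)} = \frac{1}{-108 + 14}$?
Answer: $\frac{527036}{49539175} \approx 0.010639$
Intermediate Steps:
$F{\left(K \right)} = - \frac{1}{94}$ ($F{\left(K \right)} = \frac{1}{-94} = - \frac{1}{94}$)
$D{\left(L,m \right)} = -7 + m$ ($D{\left(L,m \right)} = -5 + \left(-2 + m\right) = -7 + m$)
$c{\left(g,p \right)} = g p + g \left(-17 + 156 p\right)$ ($c{\left(g,p \right)} = \left(156 p - 17\right) g + g p = \left(-17 + 156 p\right) g + g p = g \left(-17 + 156 p\right) + g p = g p + g \left(-17 + 156 p\right)$)
$\frac{1}{c{\left(74,180 \right)} + 18068} - F{\left(-100 \right)} = \frac{1}{74 \left(-17 + 157 \cdot 180\right) + 18068} - - \frac{1}{94} = \frac{1}{74 \left(-17 + 28260\right) + 18068} + \frac{1}{94} = \frac{1}{74 \cdot 28243 + 18068} + \frac{1}{94} = \frac{1}{2089982 + 18068} + \frac{1}{94} = \frac{1}{2108050} + \frac{1}{94} = \frac{527036}{49539175}$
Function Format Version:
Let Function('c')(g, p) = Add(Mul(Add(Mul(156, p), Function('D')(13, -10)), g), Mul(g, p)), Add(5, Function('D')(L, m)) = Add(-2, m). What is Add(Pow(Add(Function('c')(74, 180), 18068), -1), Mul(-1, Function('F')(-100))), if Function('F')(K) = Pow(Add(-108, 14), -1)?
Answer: Rational(527036, 49539175) ≈ 0.010639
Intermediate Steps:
Function('F')(K) = Rational(-1, 94) (Function('F')(K) = Pow(-94, -1) = Rational(-1, 94))
Function('D')(L, m) = Add(-7, m) (Function('D')(L, m) = Add(-5, Add(-2, m)) = Add(-7, m))
Function('c')(g, p) = Add(Mul(g, p), Mul(g, Add(-17, Mul(156, p)))) (Function('c')(g, p) = Add(Mul(Add(Mul(156, p), Add(-7, -10)), g), Mul(g, p)) = Add(Mul(Add(Mul(156, p), -17), g), Mul(g, p)) = Add(Mul(Add(-17, Mul(156, p)), g), Mul(g, p)) = Add(Mul(g, Add(-17, Mul(156, p))), Mul(g, p)) = Add(Mul(g, p), Mul(g, Add(-17, Mul(156, p)))))
Add(Pow(Add(Function('c')(74, 180), 18068), -1), Mul(-1, Function('F')(-100))) = Add(Pow(Add(Mul(74, Add(-17, Mul(157, 180))), 18068), -1), Mul(-1, Rational(-1, 94))) = Add(Pow(Add(Mul(74, Add(-17, 28260)), 18068), -1), Rational(1, 94)) = Add(Pow(Add(Mul(74, 28243), 18068), -1), Rational(1, 94)) = Add(Pow(Add(2089982, 18068), -1), Rational(1, 94)) = Add(Pow(2108050, -1), Rational(1, 94)) = Add(Rational(1, 2108050), Rational(1, 94)) = Rational(527036, 49539175)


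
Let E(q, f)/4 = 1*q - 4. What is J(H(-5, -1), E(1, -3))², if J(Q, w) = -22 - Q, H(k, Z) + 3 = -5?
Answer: 196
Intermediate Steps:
E(q, f) = -16 + 4*q (E(q, f) = 4*(1*q - 4) = 4*(q - 4) = 4*(-4 + q) = -16 + 4*q)
H(k, Z) = -8 (H(k, Z) = -3 - 5 = -8)
J(H(-5, -1), E(1, -3))² = (-22 - 1*(-8))² = (-22 + 8)² = (-14)² = 196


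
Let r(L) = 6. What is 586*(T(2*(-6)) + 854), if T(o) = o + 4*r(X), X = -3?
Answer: 507476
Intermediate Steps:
T(o) = 24 + o (T(o) = o + 4*6 = o + 24 = 24 + o)
586*(T(2*(-6)) + 854) = 586*((24 + 2*(-6)) + 854) = 586*((24 - 12) + 854) = 586*(12 + 854) = 586*866 = 507476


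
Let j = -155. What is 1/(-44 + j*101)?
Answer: -1/15699 ≈ -6.3698e-5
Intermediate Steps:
1/(-44 + j*101) = 1/(-44 - 155*101) = 1/(-44 - 15655) = 1/(-15699) = -1/15699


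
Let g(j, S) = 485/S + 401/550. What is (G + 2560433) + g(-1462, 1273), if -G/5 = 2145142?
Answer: -5716917914327/700150 ≈ -8.1653e+6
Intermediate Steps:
G = -10725710 (G = -5*2145142 = -10725710)
g(j, S) = 401/550 + 485/S (g(j, S) = 485/S + 401*(1/550) = 485/S + 401/550 = 401/550 + 485/S)
(G + 2560433) + g(-1462, 1273) = (-10725710 + 2560433) + (401/550 + 485/1273) = -8165277 + (401/550 + 485*(1/1273)) = -8165277 + (401/550 + 485/1273) = -8165277 + 777223/700150 = -5716917914327/700150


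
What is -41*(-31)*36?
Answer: 45756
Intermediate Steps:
-41*(-31)*36 = 1271*36 = 45756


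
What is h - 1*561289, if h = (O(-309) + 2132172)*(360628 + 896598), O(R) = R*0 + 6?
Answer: 2680629056939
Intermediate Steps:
O(R) = 6 (O(R) = 0 + 6 = 6)
h = 2680629618228 (h = (6 + 2132172)*(360628 + 896598) = 2132178*1257226 = 2680629618228)
h - 1*561289 = 2680629618228 - 1*561289 = 2680629618228 - 561289 = 2680629056939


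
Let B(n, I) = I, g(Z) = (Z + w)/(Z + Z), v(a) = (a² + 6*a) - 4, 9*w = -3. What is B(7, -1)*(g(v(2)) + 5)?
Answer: -395/72 ≈ -5.4861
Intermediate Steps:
w = -⅓ (w = (⅑)*(-3) = -⅓ ≈ -0.33333)
v(a) = -4 + a² + 6*a
g(Z) = (-⅓ + Z)/(2*Z) (g(Z) = (Z - ⅓)/(Z + Z) = (-⅓ + Z)/((2*Z)) = (-⅓ + Z)*(1/(2*Z)) = (-⅓ + Z)/(2*Z))
B(7, -1)*(g(v(2)) + 5) = -((-1 + 3*(-4 + 2² + 6*2))/(6*(-4 + 2² + 6*2)) + 5) = -((-1 + 3*(-4 + 4 + 12))/(6*(-4 + 4 + 12)) + 5) = -((⅙)*(-1 + 3*12)/12 + 5) = -((⅙)*(1/12)*(-1 + 36) + 5) = -((⅙)*(1/12)*35 + 5) = -(35/72 + 5) = -1*395/72 = -395/72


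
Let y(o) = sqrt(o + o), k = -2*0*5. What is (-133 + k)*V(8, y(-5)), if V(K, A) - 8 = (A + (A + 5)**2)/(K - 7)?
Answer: -3059 - 1463*I*sqrt(10) ≈ -3059.0 - 4626.4*I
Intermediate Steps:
k = 0 (k = 0*5 = 0)
y(o) = sqrt(2)*sqrt(o) (y(o) = sqrt(2*o) = sqrt(2)*sqrt(o))
V(K, A) = 8 + (A + (5 + A)**2)/(-7 + K) (V(K, A) = 8 + (A + (A + 5)**2)/(K - 7) = 8 + (A + (5 + A)**2)/(-7 + K))
(-133 + k)*V(8, y(-5)) = (-133 + 0)*((-56 + sqrt(2)*sqrt(-5) + (5 + sqrt(2)*sqrt(-5))**2 + 8*8)/(-7 + 8)) = -133*(-56 + sqrt(2)*(I*sqrt(5)) + (5 + sqrt(2)*(I*sqrt(5)))**2 + 64)/1 = -133*(-56 + I*sqrt(10) + (5 + I*sqrt(10))**2 + 64) = -133*(8 + (5 + I*sqrt(10))**2 + I*sqrt(10)) = -1064 - 133*(5 + I*sqrt(10))**2 - 133*I*sqrt(10)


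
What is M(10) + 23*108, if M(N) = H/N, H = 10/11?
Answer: 27325/11 ≈ 2484.1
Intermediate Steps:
H = 10/11 (H = 10*(1/11) = 10/11 ≈ 0.90909)
M(N) = 10/(11*N)
M(10) + 23*108 = (10/11)/10 + 23*108 = (10/11)*(⅒) + 2484 = 1/11 + 2484 = 27325/11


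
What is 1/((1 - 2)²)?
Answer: 1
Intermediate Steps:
1/((1 - 2)²) = 1/((-1)²) = 1/1 = 1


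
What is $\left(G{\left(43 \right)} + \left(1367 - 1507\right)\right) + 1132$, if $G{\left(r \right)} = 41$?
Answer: $1033$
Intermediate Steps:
$\left(G{\left(43 \right)} + \left(1367 - 1507\right)\right) + 1132 = \left(41 + \left(1367 - 1507\right)\right) + 1132 = \left(41 - 140\right) + 1132 = -99 + 1132 = 1033$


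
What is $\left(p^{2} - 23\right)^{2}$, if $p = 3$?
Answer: $196$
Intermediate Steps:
$\left(p^{2} - 23\right)^{2} = \left(3^{2} - 23\right)^{2} = \left(9 - 23\right)^{2} = \left(-14\right)^{2} = 196$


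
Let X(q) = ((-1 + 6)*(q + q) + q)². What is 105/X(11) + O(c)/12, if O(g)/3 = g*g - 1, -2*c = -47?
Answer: 32285085/234256 ≈ 137.82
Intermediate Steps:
c = 47/2 (c = -½*(-47) = 47/2 ≈ 23.500)
O(g) = -3 + 3*g² (O(g) = 3*(g*g - 1) = 3*(g² - 1) = 3*(-1 + g²) = -3 + 3*g²)
X(q) = 121*q² (X(q) = (5*(2*q) + q)² = (10*q + q)² = (11*q)² = 121*q²)
105/X(11) + O(c)/12 = 105/((121*11²)) + (-3 + 3*(47/2)²)/12 = 105/((121*121)) + (-3 + 3*(2209/4))*(1/12) = 105/14641 + (-3 + 6627/4)*(1/12) = 105*(1/14641) + (6615/4)*(1/12) = 105/14641 + 2205/16 = 32285085/234256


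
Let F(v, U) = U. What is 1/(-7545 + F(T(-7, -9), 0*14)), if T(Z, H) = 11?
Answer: -1/7545 ≈ -0.00013254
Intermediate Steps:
1/(-7545 + F(T(-7, -9), 0*14)) = 1/(-7545 + 0*14) = 1/(-7545 + 0) = 1/(-7545) = -1/7545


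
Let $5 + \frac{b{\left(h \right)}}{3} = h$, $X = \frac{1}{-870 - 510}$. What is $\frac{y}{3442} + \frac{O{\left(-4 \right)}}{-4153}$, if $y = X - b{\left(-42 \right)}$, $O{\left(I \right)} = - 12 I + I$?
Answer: $\frac{599088347}{19726583880} \approx 0.03037$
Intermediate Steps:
$X = - \frac{1}{1380}$ ($X = \frac{1}{-1380} = - \frac{1}{1380} \approx -0.00072464$)
$b{\left(h \right)} = -15 + 3 h$
$O{\left(I \right)} = - 11 I$
$y = \frac{194579}{1380}$ ($y = - \frac{1}{1380} - \left(-15 + 3 \left(-42\right)\right) = - \frac{1}{1380} - \left(-15 - 126\right) = - \frac{1}{1380} - -141 = - \frac{1}{1380} + 141 = \frac{194579}{1380} \approx 141.0$)
$\frac{y}{3442} + \frac{O{\left(-4 \right)}}{-4153} = \frac{194579}{1380 \cdot 3442} + \frac{\left(-11\right) \left(-4\right)}{-4153} = \frac{194579}{1380} \cdot \frac{1}{3442} + 44 \left(- \frac{1}{4153}\right) = \frac{194579}{4749960} - \frac{44}{4153} = \frac{599088347}{19726583880}$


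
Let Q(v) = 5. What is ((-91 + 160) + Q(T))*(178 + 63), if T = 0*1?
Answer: 17834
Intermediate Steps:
T = 0
((-91 + 160) + Q(T))*(178 + 63) = ((-91 + 160) + 5)*(178 + 63) = (69 + 5)*241 = 74*241 = 17834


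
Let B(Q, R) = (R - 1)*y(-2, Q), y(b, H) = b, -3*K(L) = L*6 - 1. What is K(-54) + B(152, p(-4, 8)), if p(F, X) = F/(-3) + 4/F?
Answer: 329/3 ≈ 109.67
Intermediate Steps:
K(L) = ⅓ - 2*L (K(L) = -(L*6 - 1)/3 = -(6*L - 1)/3 = -(-1 + 6*L)/3 = ⅓ - 2*L)
p(F, X) = 4/F - F/3 (p(F, X) = F*(-⅓) + 4/F = -F/3 + 4/F = 4/F - F/3)
B(Q, R) = 2 - 2*R (B(Q, R) = (R - 1)*(-2) = (-1 + R)*(-2) = 2 - 2*R)
K(-54) + B(152, p(-4, 8)) = (⅓ - 2*(-54)) + (2 - 2*(4/(-4) - ⅓*(-4))) = (⅓ + 108) + (2 - 2*(4*(-¼) + 4/3)) = 325/3 + (2 - 2*(-1 + 4/3)) = 325/3 + (2 - 2*⅓) = 325/3 + (2 - ⅔) = 325/3 + 4/3 = 329/3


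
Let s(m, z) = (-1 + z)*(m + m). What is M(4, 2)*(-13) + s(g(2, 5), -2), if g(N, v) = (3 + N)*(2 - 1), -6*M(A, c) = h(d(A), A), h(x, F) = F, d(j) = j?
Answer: -64/3 ≈ -21.333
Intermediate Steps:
M(A, c) = -A/6
g(N, v) = 3 + N (g(N, v) = (3 + N)*1 = 3 + N)
s(m, z) = 2*m*(-1 + z) (s(m, z) = (-1 + z)*(2*m) = 2*m*(-1 + z))
M(4, 2)*(-13) + s(g(2, 5), -2) = -1/6*4*(-13) + 2*(3 + 2)*(-1 - 2) = -2/3*(-13) + 2*5*(-3) = 26/3 - 30 = -64/3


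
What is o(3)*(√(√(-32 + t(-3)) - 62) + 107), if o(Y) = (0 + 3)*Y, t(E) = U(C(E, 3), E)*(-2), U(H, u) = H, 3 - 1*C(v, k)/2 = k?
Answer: 963 + 9*√(-62 + 4*I*√2) ≈ 966.23 + 70.94*I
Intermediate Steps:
C(v, k) = 6 - 2*k
t(E) = 0 (t(E) = (6 - 2*3)*(-2) = (6 - 6)*(-2) = 0*(-2) = 0)
o(Y) = 3*Y
o(3)*(√(√(-32 + t(-3)) - 62) + 107) = (3*3)*(√(√(-32 + 0) - 62) + 107) = 9*(√(√(-32) - 62) + 107) = 9*(√(4*I*√2 - 62) + 107) = 9*(√(-62 + 4*I*√2) + 107) = 9*(107 + √(-62 + 4*I*√2)) = 963 + 9*√(-62 + 4*I*√2)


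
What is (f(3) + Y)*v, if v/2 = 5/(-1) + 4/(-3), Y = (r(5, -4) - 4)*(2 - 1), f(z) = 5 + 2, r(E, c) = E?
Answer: -304/3 ≈ -101.33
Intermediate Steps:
f(z) = 7
Y = 1 (Y = (5 - 4)*(2 - 1) = 1*1 = 1)
v = -38/3 (v = 2*(5/(-1) + 4/(-3)) = 2*(5*(-1) + 4*(-⅓)) = 2*(-5 - 4/3) = 2*(-19/3) = -38/3 ≈ -12.667)
(f(3) + Y)*v = (7 + 1)*(-38/3) = 8*(-38/3) = -304/3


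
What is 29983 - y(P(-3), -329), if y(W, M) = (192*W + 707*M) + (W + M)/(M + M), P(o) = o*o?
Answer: 85822122/329 ≈ 2.6086e+5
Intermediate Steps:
P(o) = o²
y(W, M) = 192*W + 707*M + (M + W)/(2*M) (y(W, M) = (192*W + 707*M) + (M + W)/((2*M)) = (192*W + 707*M) + (M + W)*(1/(2*M)) = (192*W + 707*M) + (M + W)/(2*M) = 192*W + 707*M + (M + W)/(2*M))
29983 - y(P(-3), -329) = 29983 - ((-3)² - 329*(1 + 384*(-3)² + 1414*(-329)))/(2*(-329)) = 29983 - (-1)*(9 - 329*(1 + 384*9 - 465206))/(2*329) = 29983 - (-1)*(9 - 329*(1 + 3456 - 465206))/(2*329) = 29983 - (-1)*(9 - 329*(-461749))/(2*329) = 29983 - (-1)*(9 + 151915421)/(2*329) = 29983 - (-1)*151915430/(2*329) = 29983 - 1*(-75957715/329) = 29983 + 75957715/329 = 85822122/329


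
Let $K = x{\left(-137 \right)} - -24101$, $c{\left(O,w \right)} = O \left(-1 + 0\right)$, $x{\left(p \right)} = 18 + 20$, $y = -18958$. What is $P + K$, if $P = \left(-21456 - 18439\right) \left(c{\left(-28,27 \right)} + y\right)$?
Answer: $755236489$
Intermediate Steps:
$x{\left(p \right)} = 38$
$c{\left(O,w \right)} = - O$ ($c{\left(O,w \right)} = O \left(-1\right) = - O$)
$K = 24139$ ($K = 38 - -24101 = 38 + 24101 = 24139$)
$P = 755212350$ ($P = \left(-21456 - 18439\right) \left(\left(-1\right) \left(-28\right) - 18958\right) = - 39895 \left(28 - 18958\right) = \left(-39895\right) \left(-18930\right) = 755212350$)
$P + K = 755212350 + 24139 = 755236489$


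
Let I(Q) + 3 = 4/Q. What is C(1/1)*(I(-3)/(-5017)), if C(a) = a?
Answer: 13/15051 ≈ 0.00086373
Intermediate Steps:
I(Q) = -3 + 4/Q
C(1/1)*(I(-3)/(-5017)) = ((-3 + 4/(-3))/(-5017))/1 = 1*((-3 + 4*(-⅓))*(-1/5017)) = 1*((-3 - 4/3)*(-1/5017)) = 1*(-13/3*(-1/5017)) = 1*(13/15051) = 13/15051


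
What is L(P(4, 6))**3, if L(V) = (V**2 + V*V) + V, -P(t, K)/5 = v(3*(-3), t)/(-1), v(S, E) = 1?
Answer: 166375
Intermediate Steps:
P(t, K) = 5 (P(t, K) = -5/(-1) = -5*(-1) = 5)
L(V) = V + 2*V**2 (L(V) = (V**2 + V**2) + V = 2*V**2 + V = V + 2*V**2)
L(P(4, 6))**3 = (5*(1 + 2*5))**3 = (5*(1 + 10))**3 = (5*11)**3 = 55**3 = 166375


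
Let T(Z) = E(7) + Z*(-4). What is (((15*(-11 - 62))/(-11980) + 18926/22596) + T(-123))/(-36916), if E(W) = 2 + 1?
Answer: -6712400785/499658207664 ≈ -0.013434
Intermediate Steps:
E(W) = 3
T(Z) = 3 - 4*Z (T(Z) = 3 + Z*(-4) = 3 - 4*Z)
(((15*(-11 - 62))/(-11980) + 18926/22596) + T(-123))/(-36916) = (((15*(-11 - 62))/(-11980) + 18926/22596) + (3 - 4*(-123)))/(-36916) = (((15*(-73))*(-1/11980) + 18926*(1/22596)) + (3 + 492))*(-1/36916) = ((-1095*(-1/11980) + 9463/11298) + 495)*(-1/36916) = ((219/2396 + 9463/11298) + 495)*(-1/36916) = (12573805/13535004 + 495)*(-1/36916) = (6712400785/13535004)*(-1/36916) = -6712400785/499658207664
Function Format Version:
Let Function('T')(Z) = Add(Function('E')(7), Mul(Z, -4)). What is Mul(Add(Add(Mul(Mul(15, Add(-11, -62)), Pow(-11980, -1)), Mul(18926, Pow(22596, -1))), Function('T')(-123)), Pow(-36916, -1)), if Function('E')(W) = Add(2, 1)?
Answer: Rational(-6712400785, 499658207664) ≈ -0.013434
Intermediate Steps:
Function('E')(W) = 3
Function('T')(Z) = Add(3, Mul(-4, Z)) (Function('T')(Z) = Add(3, Mul(Z, -4)) = Add(3, Mul(-4, Z)))
Mul(Add(Add(Mul(Mul(15, Add(-11, -62)), Pow(-11980, -1)), Mul(18926, Pow(22596, -1))), Function('T')(-123)), Pow(-36916, -1)) = Mul(Add(Add(Mul(Mul(15, Add(-11, -62)), Pow(-11980, -1)), Mul(18926, Pow(22596, -1))), Add(3, Mul(-4, -123))), Pow(-36916, -1)) = Mul(Add(Add(Mul(Mul(15, -73), Rational(-1, 11980)), Mul(18926, Rational(1, 22596))), Add(3, 492)), Rational(-1, 36916)) = Mul(Add(Add(Mul(-1095, Rational(-1, 11980)), Rational(9463, 11298)), 495), Rational(-1, 36916)) = Mul(Add(Add(Rational(219, 2396), Rational(9463, 11298)), 495), Rational(-1, 36916)) = Mul(Add(Rational(12573805, 13535004), 495), Rational(-1, 36916)) = Mul(Rational(6712400785, 13535004), Rational(-1, 36916)) = Rational(-6712400785, 499658207664)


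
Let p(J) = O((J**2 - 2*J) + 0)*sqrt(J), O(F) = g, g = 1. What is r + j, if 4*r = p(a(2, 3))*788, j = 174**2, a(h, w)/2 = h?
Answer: 30670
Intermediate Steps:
a(h, w) = 2*h
O(F) = 1
p(J) = sqrt(J) (p(J) = 1*sqrt(J) = sqrt(J))
j = 30276
r = 394 (r = (sqrt(2*2)*788)/4 = (sqrt(4)*788)/4 = (2*788)/4 = (1/4)*1576 = 394)
r + j = 394 + 30276 = 30670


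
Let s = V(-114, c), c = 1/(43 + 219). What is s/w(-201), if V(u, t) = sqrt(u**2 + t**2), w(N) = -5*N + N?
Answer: 5*sqrt(35683897)/210648 ≈ 0.14179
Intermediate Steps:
w(N) = -4*N
c = 1/262 ≈ 0.0038168
V(u, t) = sqrt(t**2 + u**2)
s = 5*sqrt(35683897)/262 (s = sqrt((1/262)**2 + (-114)**2) = sqrt(1/68644 + 12996) = sqrt(892097425/68644) = 5*sqrt(35683897)/262 ≈ 114.00)
s/w(-201) = (5*sqrt(35683897)/262)/((-4*(-201))) = (5*sqrt(35683897)/262)/804 = (5*sqrt(35683897)/262)*(1/804) = 5*sqrt(35683897)/210648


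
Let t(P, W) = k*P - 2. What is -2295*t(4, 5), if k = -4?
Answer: 41310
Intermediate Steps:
t(P, W) = -2 - 4*P (t(P, W) = -4*P - 2 = -2 - 4*P)
-2295*t(4, 5) = -2295*(-2 - 4*4) = -2295*(-2 - 16) = -2295*(-18) = 41310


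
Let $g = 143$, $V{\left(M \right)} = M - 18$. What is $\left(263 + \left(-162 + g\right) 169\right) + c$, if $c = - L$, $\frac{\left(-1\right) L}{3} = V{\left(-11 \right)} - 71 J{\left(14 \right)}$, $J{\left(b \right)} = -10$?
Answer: $-905$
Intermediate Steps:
$V{\left(M \right)} = -18 + M$
$L = -2043$ ($L = - 3 \left(\left(-18 - 11\right) - -710\right) = - 3 \left(-29 + 710\right) = \left(-3\right) 681 = -2043$)
$c = 2043$ ($c = \left(-1\right) \left(-2043\right) = 2043$)
$\left(263 + \left(-162 + g\right) 169\right) + c = \left(263 + \left(-162 + 143\right) 169\right) + 2043 = \left(263 - 3211\right) + 2043 = -2948 + 2043 = -905$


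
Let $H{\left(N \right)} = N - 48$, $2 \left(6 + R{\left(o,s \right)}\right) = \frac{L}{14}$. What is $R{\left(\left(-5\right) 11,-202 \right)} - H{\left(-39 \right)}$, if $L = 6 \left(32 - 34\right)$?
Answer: $\frac{564}{7} \approx 80.571$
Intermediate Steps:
$L = -12$ ($L = 6 \left(32 - 34\right) = 6 \left(-2\right) = -12$)
$R{\left(o,s \right)} = - \frac{45}{7}$ ($R{\left(o,s \right)} = -6 + \frac{\left(-12\right) \frac{1}{14}}{2} = -6 + \frac{1}{2} \left(- \frac{6}{7}\right) = -6 - \frac{3}{7} = - \frac{45}{7}$)
$H{\left(N \right)} = -48 + N$ ($H{\left(N \right)} = N - 48 = -48 + N$)
$R{\left(\left(-5\right) 11,-202 \right)} - H{\left(-39 \right)} = - \frac{45}{7} - \left(-48 - 39\right) = - \frac{45}{7} - -87 = - \frac{45}{7} + 87 = \frac{564}{7}$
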